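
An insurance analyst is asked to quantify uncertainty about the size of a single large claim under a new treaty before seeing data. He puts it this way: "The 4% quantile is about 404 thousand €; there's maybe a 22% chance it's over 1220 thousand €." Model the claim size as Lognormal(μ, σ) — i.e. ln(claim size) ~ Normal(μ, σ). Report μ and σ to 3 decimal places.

μ ≈ 6.768, σ ≈ 0.438

If T ~ Lognormal(μ,σ) then ln T ~ Normal(μ,σ), so the p-quantile of ln T is μ + z_p·σ.
ln(404) = 6.001 and ln(1220) = 7.107; z_{0.04} = -1.751, z_{0.78} = 0.7722.
σ = (7.107 − 6.001)/(0.7722 − (-1.751)) = 0.438.
μ = 6.001 − (-1.751)·0.438 = 6.768.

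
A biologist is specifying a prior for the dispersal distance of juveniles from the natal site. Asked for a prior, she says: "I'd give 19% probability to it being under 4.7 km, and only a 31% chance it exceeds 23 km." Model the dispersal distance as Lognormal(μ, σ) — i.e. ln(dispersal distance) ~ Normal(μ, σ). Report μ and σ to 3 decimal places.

If T ~ Lognormal(μ,σ) then ln T ~ Normal(μ,σ), so the p-quantile of ln T is μ + z_p·σ.
ln(4.7) = 1.548 and ln(23) = 3.135; z_{0.19} = -0.8779, z_{0.69} = 0.4959.
σ = (3.135 − 1.548)/(0.4959 − (-0.8779)) = 1.156.
μ = 1.548 − (-0.8779)·1.156 = 2.562.

μ ≈ 2.562, σ ≈ 1.156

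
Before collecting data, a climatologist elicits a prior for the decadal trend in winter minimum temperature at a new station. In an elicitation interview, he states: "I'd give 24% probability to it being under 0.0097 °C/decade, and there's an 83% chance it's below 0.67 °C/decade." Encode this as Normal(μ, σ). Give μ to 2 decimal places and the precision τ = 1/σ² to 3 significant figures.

For Normal(μ,σ), the p-quantile is μ + z_p·σ. Here z_{0.24} = -0.7063, z_{0.83} = 0.9542.
So 0.0097 = μ − 0.7063σ and 0.67 = μ + 0.9542σ.
Subtracting: σ = (0.67 − 0.0097)/(0.9542 − (-0.7063)) = 0.40.
Then μ = 0.0097 − (-0.7063)·0.40 = 0.29.
Precision τ = 1/σ² = 1/0.3977² = 6.32.

μ = 0.29, τ = 6.32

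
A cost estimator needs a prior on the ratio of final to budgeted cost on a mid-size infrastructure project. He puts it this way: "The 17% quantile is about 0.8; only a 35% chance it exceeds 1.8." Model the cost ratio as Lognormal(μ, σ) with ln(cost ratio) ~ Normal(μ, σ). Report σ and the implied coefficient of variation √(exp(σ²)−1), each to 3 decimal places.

σ ≈ 0.605, CV ≈ 0.665

If T ~ Lognormal(μ,σ) then ln T ~ Normal(μ,σ), so the p-quantile of ln T is μ + z_p·σ.
ln(0.8) = -0.2231 and ln(1.8) = 0.5878; z_{0.17} = -0.9542, z_{0.65} = 0.3853.
σ = (0.5878 − -0.2231)/(0.3853 − (-0.9542)) = 0.605.
μ = -0.2231 − (-0.9542)·0.605 = 0.355.
CV = √(exp(σ²)−1) = √(exp(0.3665)−1) = 0.665.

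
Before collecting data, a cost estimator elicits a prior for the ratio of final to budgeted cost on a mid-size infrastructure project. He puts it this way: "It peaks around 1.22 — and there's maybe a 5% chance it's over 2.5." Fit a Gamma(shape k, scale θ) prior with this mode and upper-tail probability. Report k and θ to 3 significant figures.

Gamma(k,θ) with k>1 has mode (k−1)θ, so θ = 1.22/(k−1).
Need P(X < 2.5) = 0.95 with θ tied to k this way. Start at k = 2, θ = 1.22: P(X<2.5) ≈ 0.607.
Too low — raise k to concentrate. Iterating converges to k ≈ 6.38.
Then θ = 1.22/(6.38−1) ≈ 0.227.

k ≈ 6.38, θ ≈ 0.227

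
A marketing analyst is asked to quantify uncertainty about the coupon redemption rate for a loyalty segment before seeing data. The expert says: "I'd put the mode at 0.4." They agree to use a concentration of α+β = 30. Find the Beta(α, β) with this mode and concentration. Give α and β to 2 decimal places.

α = 12.20, β = 17.80

For α,β > 1 the Beta mode is (α−1)/(α+β−2). With α+β = 30, the mode is (α−1)/28.
Set (α−1)/28 = 0.4 → α = 1 + 0.4·28 = 12.20.
β = 30 − α = 17.80.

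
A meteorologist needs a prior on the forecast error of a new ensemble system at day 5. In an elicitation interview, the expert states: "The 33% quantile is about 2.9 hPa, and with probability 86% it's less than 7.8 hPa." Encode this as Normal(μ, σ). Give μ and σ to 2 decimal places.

μ = 4.32, σ = 3.22

For Normal(μ,σ), the p-quantile is μ + z_p·σ. Here z_{0.33} = -0.4399, z_{0.86} = 1.08.
So 2.9 = μ − 0.4399σ and 7.8 = μ + 1.08σ.
Subtracting: σ = (7.8 − 2.9)/(1.08 − (-0.4399)) = 3.22.
Then μ = 2.9 − (-0.4399)·3.22 = 4.32.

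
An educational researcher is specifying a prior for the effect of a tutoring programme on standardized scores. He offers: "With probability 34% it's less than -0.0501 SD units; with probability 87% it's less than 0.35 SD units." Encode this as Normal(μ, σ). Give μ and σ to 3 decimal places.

The p-quantile of Normal(μ,σ) is μ + z_p·σ, with z_{0.34} = -0.4125 and z_{0.87} = 1.126.
Eliminate σ: μ = (z₂·x₁ − z₁·x₂)/(z₂ − z₁) = (1.126·-0.0501 − (-0.4125)·0.35)/1.539 = 0.057.
Then σ = (x₂ − x₁)/(z₂ − z₁) = (0.35 − -0.0501)/1.539 = 0.260.

μ = 0.057, σ = 0.260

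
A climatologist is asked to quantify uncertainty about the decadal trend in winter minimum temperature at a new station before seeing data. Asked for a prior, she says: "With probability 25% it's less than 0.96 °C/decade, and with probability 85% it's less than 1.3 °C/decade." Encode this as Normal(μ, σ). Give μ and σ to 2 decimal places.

For Normal(μ,σ), the p-quantile is μ + z_p·σ. Here z_{0.25} = -0.6745, z_{0.85} = 1.036.
So 0.96 = μ − 0.6745σ and 1.3 = μ + 1.036σ.
Subtracting: σ = (1.3 − 0.96)/(1.036 − (-0.6745)) = 0.20.
Then μ = 0.96 − (-0.6745)·0.20 = 1.09.

μ = 1.09, σ = 0.20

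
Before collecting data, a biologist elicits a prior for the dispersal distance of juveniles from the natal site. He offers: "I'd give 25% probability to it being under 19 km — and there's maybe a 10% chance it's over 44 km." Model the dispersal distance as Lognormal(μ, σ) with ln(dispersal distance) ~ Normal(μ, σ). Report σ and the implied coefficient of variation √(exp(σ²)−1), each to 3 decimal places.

If T ~ Lognormal(μ,σ) then ln T ~ Normal(μ,σ), so the p-quantile of ln T is μ + z_p·σ.
ln(19) = 2.944 and ln(44) = 3.784; z_{0.25} = -0.6745, z_{0.9} = 1.282.
σ = (3.784 − 2.944)/(1.282 − (-0.6745)) = 0.429.
μ = 2.944 − (-0.6745)·0.429 = 3.234.
CV = √(exp(σ²)−1) = √(exp(0.1843)−1) = 0.450.

σ ≈ 0.429, CV ≈ 0.450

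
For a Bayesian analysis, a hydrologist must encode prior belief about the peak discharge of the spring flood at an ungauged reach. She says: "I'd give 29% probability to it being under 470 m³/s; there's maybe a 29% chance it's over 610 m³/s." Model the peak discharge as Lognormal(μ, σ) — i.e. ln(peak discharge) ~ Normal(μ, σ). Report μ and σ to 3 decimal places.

If T ~ Lognormal(μ,σ) then ln T ~ Normal(μ,σ), so the p-quantile of ln T is μ + z_p·σ.
ln(470) = 6.153 and ln(610) = 6.413; z_{0.29} = -0.5534, z_{0.71} = 0.5534.
σ = (6.413 − 6.153)/(0.5534 − (-0.5534)) = 0.236.
μ = 6.153 − (-0.5534)·0.236 = 6.283.

μ ≈ 6.283, σ ≈ 0.236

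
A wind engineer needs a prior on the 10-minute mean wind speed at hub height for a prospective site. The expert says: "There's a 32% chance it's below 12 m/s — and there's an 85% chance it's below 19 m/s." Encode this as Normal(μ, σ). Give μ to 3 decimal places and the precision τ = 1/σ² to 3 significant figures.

μ = 14.177, τ = 0.0462

For Normal(μ,σ), the p-quantile is μ + z_p·σ. Here z_{0.32} = -0.4677, z_{0.85} = 1.036.
So 12 = μ − 0.4677σ and 19 = μ + 1.036σ.
Subtracting: σ = (19 − 12)/(1.036 − (-0.4677)) = 4.654.
Then μ = 12 − (-0.4677)·4.654 = 14.177.
Precision τ = 1/σ² = 1/4.654² = 0.0462.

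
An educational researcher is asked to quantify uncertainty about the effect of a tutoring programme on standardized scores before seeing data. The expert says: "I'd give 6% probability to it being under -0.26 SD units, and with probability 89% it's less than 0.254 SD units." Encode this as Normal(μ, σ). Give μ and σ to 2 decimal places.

The p-quantile of Normal(μ,σ) is μ + z_p·σ, with z_{0.06} = -1.555 and z_{0.89} = 1.227.
Eliminate σ: μ = (z₂·x₁ − z₁·x₂)/(z₂ − z₁) = (1.227·-0.26 − (-1.555)·0.254)/2.781 = 0.03.
Then σ = (x₂ − x₁)/(z₂ − z₁) = (0.254 − -0.26)/2.781 = 0.18.

μ = 0.03, σ = 0.18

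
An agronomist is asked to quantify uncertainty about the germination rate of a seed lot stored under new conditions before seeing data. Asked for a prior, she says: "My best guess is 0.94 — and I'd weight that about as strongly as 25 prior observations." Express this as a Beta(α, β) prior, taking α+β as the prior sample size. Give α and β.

α = 23.5, β = 1.5

Under the effective-sample-size interpretation, Beta(α, β) has prior mean α/(α+β) and prior sample size α+β.
So α+β = 25 and α/(α+β) = 0.94, giving α = 0.94·25 = 23.5 and β = 25 − 23.5 = 1.5.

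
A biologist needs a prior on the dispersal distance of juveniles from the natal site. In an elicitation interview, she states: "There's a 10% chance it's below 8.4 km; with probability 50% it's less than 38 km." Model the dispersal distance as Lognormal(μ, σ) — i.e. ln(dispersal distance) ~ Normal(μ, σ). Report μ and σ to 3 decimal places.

μ ≈ 3.638, σ ≈ 1.178

If T ~ Lognormal(μ,σ) then ln T ~ Normal(μ,σ), so the p-quantile of ln T is μ + z_p·σ.
ln(8.4) = 2.128 and ln(38) = 3.638; z_{0.1} = -1.282, z_{0.5} = 0.
σ = (3.638 − 2.128)/(0 − (-1.282)) = 1.178.
μ = 2.128 − (-1.282)·1.178 = 3.638.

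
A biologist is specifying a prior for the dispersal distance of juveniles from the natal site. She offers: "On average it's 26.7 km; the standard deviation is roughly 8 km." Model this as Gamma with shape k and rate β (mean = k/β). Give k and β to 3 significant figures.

k ≈ 11.1, β ≈ 0.417

For Gamma(k, rate β): mean = k/β, variance = k/β², so CV = 1/√k.
CV = SD/mean = 8/26.7 = 0.2996, hence k = 1/CV² = 11.1.
Then β = k/mean = 11.1/26.7 = 0.417.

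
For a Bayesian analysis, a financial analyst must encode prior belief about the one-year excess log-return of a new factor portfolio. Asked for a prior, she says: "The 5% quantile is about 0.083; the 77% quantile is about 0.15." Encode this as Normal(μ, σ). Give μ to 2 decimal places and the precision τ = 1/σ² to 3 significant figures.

For Normal(μ,σ), the p-quantile is μ + z_p·σ. Here z_{0.05} = -1.645, z_{0.77} = 0.7388.
So 0.083 = μ − 1.645σ and 0.15 = μ + 0.7388σ.
Subtracting: σ = (0.15 − 0.083)/(0.7388 − (-1.645)) = 0.03.
Then μ = 0.083 − (-1.645)·0.03 = 0.13.
Precision τ = 1/σ² = 1/0.02811² = 1270.

μ = 0.13, τ = 1270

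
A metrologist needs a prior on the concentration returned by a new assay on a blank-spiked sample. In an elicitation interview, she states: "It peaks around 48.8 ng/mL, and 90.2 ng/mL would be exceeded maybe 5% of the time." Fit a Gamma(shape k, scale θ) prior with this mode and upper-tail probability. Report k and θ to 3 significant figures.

k ≈ 8.38, θ ≈ 6.62

Gamma(k,θ) with k>1 has mode (k−1)θ, so θ = 48.8/(k−1).
Need P(X < 90.2) = 0.95 with θ tied to k this way. Start at k = 2, θ = 48.8: P(X<90.2) ≈ 0.551.
Too low — raise k to concentrate. Iterating converges to k ≈ 8.38.
Then θ = 48.8/(8.38−1) ≈ 6.62.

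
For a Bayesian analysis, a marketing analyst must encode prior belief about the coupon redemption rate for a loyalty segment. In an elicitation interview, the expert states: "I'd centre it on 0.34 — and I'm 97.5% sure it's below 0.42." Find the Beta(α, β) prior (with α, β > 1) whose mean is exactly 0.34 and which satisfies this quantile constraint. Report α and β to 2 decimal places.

With mean 0.34 fixed, write α = 0.34s, β = 0.66s where s = α+β.
Need P(θ < 0.42) = 0.975 under Beta(0.34s, 0.66s). Normal approximation: (q−m)/√(m(1−m)/s) ≈ z_{0.975} = 1.96, so s ≈ 0.34·0.66·(1.96)²/(0.42−0.34)² = 134.7.
At s = 134.7: P(θ<0.42) ≈ 0.972. Adjusting to match 0.975 gives s ≈ 140.74.
So α = 0.34·140.74 ≈ 47.85, β = 0.66·140.74 ≈ 92.89.

α ≈ 47.85, β ≈ 92.89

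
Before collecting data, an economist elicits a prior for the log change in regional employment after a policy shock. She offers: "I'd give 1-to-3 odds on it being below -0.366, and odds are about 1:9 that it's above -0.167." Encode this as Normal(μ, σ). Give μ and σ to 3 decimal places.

μ = -0.297, σ = 0.102

For Normal(μ,σ), the p-quantile is μ + z_p·σ. Here z_{0.25} = -0.6745, z_{0.9} = 1.282.
So -0.366 = μ − 0.6745σ and -0.167 = μ + 1.282σ.
Subtracting: σ = (-0.167 − -0.366)/(1.282 − (-0.6745)) = 0.102.
Then μ = -0.366 − (-0.6745)·0.102 = -0.297.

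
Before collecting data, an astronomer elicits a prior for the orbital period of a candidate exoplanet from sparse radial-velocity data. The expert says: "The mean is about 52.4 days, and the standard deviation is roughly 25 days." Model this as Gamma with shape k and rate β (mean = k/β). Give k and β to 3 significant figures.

For Gamma(k, rate β): mean = k/β, variance = k/β², so CV = 1/√k.
CV = SD/mean = 25/52.4 = 0.4771, hence k = 1/CV² = 4.39.
Then β = k/mean = 4.39/52.4 = 0.0838.

k ≈ 4.39, β ≈ 0.0838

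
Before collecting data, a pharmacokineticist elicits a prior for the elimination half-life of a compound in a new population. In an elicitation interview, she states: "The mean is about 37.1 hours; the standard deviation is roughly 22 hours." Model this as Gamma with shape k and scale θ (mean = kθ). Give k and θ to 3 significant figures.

For Gamma(k, scale θ): mean = kθ, variance = kθ², so CV = 1/√k.
CV = SD/mean = 22/37.1 = 0.593, hence k = 1/CV² = 2.84.
Then θ = mean/k = 37.1/2.84 = 13.

k ≈ 2.84, θ ≈ 13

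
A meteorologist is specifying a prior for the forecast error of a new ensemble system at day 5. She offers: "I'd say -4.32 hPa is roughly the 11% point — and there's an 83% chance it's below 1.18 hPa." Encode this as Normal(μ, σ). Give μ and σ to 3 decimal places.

μ = -1.227, σ = 2.522

For Normal(μ,σ), the p-quantile is μ + z_p·σ. Here z_{0.11} = -1.227, z_{0.83} = 0.9542.
So -4.32 = μ − 1.227σ and 1.18 = μ + 0.9542σ.
Subtracting: σ = (1.18 − -4.32)/(0.9542 − (-1.227)) = 2.522.
Then μ = -4.32 − (-1.227)·2.522 = -1.227.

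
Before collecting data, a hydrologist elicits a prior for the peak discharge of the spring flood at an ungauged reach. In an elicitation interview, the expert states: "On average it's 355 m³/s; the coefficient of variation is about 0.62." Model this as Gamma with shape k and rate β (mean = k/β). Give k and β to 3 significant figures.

For Gamma(k, rate β): mean = k/β, variance = k/β², so CV = 1/√k.
CV = 0.62, hence k = 1/CV² = 2.6.
Then β = k/mean = 2.6/355 = 0.00733.

k ≈ 2.6, β ≈ 0.00733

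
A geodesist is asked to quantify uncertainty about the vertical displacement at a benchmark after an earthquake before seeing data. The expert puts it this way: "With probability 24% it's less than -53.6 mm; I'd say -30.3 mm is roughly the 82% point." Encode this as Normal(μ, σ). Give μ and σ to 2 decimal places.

μ = -43.45, σ = 14.37

For Normal(μ,σ), the p-quantile is μ + z_p·σ. Here z_{0.24} = -0.7063, z_{0.82} = 0.9154.
So -53.6 = μ − 0.7063σ and -30.3 = μ + 0.9154σ.
Subtracting: σ = (-30.3 − -53.6)/(0.9154 − (-0.7063)) = 14.37.
Then μ = -53.6 − (-0.7063)·14.37 = -43.45.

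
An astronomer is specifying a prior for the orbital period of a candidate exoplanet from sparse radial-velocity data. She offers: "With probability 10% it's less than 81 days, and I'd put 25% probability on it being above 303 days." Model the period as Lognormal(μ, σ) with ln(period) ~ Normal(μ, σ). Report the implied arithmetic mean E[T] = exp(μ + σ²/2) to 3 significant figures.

If T ~ Lognormal(μ,σ) then ln T ~ Normal(μ,σ), so the p-quantile of ln T is μ + z_p·σ.
ln(81) = 4.394 and ln(303) = 5.714; z_{0.1} = -1.282, z_{0.75} = 0.6745.
σ = (5.714 − 4.394)/(0.6745 − (-1.282)) = 0.674.
μ = 4.394 − (-1.282)·0.674 = 5.259.
E[T] = exp(μ + σ²/2) = exp(5.259 + 0.2275) = 241 days.

E[T] ≈ 241 days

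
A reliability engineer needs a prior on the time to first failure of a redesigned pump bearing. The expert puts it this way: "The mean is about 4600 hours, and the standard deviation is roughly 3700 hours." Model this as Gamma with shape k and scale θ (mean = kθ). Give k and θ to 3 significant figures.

k ≈ 1.55, θ ≈ 2980

For Gamma(k, scale θ): mean = kθ, variance = kθ², so CV = 1/√k.
CV = SD/mean = 3700/4600 = 0.8043, hence k = 1/CV² = 1.55.
Then θ = mean/k = 4600/1.55 = 2980.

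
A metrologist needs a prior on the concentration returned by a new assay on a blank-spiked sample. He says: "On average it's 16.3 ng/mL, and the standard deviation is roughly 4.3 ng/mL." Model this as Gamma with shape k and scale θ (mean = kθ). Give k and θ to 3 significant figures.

For Gamma(k, scale θ): mean = kθ, variance = kθ², so CV = 1/√k.
CV = SD/mean = 4.3/16.3 = 0.2638, hence k = 1/CV² = 14.4.
Then θ = mean/k = 16.3/14.4 = 1.13.

k ≈ 14.4, θ ≈ 1.13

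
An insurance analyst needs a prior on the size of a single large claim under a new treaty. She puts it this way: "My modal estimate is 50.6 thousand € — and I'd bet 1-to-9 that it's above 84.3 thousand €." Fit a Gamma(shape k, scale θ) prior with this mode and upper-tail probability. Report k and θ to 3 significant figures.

Gamma(k,θ) with k>1 has mode (k−1)θ, so θ = 50.6/(k−1).
Need P(X < 84.3) = 0.9 with θ tied to k this way. Start at k = 2, θ = 50.6: P(X<84.3) ≈ 0.496.
Too low — raise k to concentrate. Iterating converges to k ≈ 8.25.
Then θ = 50.6/(8.25−1) ≈ 6.98.

k ≈ 8.25, θ ≈ 6.98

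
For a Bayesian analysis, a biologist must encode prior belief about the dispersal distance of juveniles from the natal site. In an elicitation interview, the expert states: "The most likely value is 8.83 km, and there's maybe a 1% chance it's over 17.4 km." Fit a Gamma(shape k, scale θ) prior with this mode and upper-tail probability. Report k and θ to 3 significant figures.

k ≈ 11.7, θ ≈ 0.825

Gamma(k,θ) with k>1 has mode (k−1)θ, so θ = 8.83/(k−1).
Need P(X < 17.4) = 0.99 with θ tied to k this way. Start at k = 2, θ = 8.83: P(X<17.4) ≈ 0.586.
Too low — raise k to concentrate. Iterating converges to k ≈ 11.7.
Then θ = 8.83/(11.7−1) ≈ 0.825.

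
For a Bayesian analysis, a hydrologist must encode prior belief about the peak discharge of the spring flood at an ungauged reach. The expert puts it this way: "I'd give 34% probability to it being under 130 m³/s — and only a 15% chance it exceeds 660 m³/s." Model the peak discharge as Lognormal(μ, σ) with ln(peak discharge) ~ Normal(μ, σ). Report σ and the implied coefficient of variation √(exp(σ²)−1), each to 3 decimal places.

If T ~ Lognormal(μ,σ) then ln T ~ Normal(μ,σ), so the p-quantile of ln T is μ + z_p·σ.
ln(130) = 4.868 and ln(660) = 6.492; z_{0.34} = -0.4125, z_{0.85} = 1.036.
σ = (6.492 − 4.868)/(1.036 − (-0.4125)) = 1.121.
μ = 4.868 − (-0.4125)·1.121 = 5.330.
CV = √(exp(σ²)−1) = √(exp(1.2574)−1) = 1.586.

σ ≈ 1.121, CV ≈ 1.586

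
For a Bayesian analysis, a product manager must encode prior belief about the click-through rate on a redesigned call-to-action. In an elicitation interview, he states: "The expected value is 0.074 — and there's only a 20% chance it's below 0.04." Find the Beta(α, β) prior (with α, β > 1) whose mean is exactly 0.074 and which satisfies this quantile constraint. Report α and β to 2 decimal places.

α ≈ 3.18, β ≈ 39.75

With mean 0.074 fixed, write α = 0.074s, β = 0.926s where s = α+β.
Need P(θ < 0.04) = 0.2 under Beta(0.074s, 0.926s). Normal approximation: (q−m)/√(m(1−m)/s) ≈ z_{0.2} = -0.842, so s ≈ 0.074·0.926·(-0.842)²/(0.04−0.074)² = 42.0.
At s = 42.0: P(θ<0.04) ≈ 0.204. Adjusting to match 0.2 gives s ≈ 42.92.
So α = 0.074·42.92 ≈ 3.18, β = 0.926·42.92 ≈ 39.75.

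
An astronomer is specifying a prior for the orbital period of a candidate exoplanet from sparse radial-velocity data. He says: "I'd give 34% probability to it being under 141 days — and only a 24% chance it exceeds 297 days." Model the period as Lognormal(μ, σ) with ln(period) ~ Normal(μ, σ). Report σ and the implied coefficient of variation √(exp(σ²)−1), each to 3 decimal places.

σ ≈ 0.666, CV ≈ 0.747

If T ~ Lognormal(μ,σ) then ln T ~ Normal(μ,σ), so the p-quantile of ln T is μ + z_p·σ.
ln(141) = 4.949 and ln(297) = 5.694; z_{0.34} = -0.4125, z_{0.76} = 0.7063.
σ = (5.694 − 4.949)/(0.7063 − (-0.4125)) = 0.666.
μ = 4.949 − (-0.4125)·0.666 = 5.223.
CV = √(exp(σ²)−1) = √(exp(0.4434)−1) = 0.747.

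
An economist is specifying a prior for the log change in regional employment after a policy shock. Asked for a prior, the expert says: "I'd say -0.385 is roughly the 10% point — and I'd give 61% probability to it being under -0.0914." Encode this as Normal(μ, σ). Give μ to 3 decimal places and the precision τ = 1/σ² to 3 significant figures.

μ = -0.144, τ = 28.3

For Normal(μ,σ), the p-quantile is μ + z_p·σ. Here z_{0.1} = -1.282, z_{0.61} = 0.2793.
So -0.385 = μ − 1.282σ and -0.0914 = μ + 0.2793σ.
Subtracting: σ = (-0.0914 − -0.385)/(0.2793 − (-1.282)) = 0.188.
Then μ = -0.385 − (-1.282)·0.188 = -0.144.
Precision τ = 1/σ² = 1/0.1881² = 28.3.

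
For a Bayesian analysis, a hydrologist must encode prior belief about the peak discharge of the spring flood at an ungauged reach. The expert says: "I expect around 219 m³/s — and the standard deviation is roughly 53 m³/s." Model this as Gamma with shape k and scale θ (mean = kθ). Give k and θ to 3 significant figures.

k ≈ 17.1, θ ≈ 12.8

For Gamma(k, scale θ): mean = kθ, variance = kθ², so CV = 1/√k.
CV = SD/mean = 53/219 = 0.242, hence k = 1/CV² = 17.1.
Then θ = mean/k = 219/17.1 = 12.8.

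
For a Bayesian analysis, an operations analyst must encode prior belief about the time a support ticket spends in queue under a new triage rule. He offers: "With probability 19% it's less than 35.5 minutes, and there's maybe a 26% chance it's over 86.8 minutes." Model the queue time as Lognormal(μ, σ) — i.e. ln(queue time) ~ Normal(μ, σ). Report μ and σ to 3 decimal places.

If T ~ Lognormal(μ,σ) then ln T ~ Normal(μ,σ), so the p-quantile of ln T is μ + z_p·σ.
ln(35.5) = 3.57 and ln(86.8) = 4.464; z_{0.19} = -0.8779, z_{0.74} = 0.6433.
σ = (4.464 − 3.57)/(0.6433 − (-0.8779)) = 0.588.
μ = 3.57 − (-0.8779)·0.588 = 4.085.

μ ≈ 4.085, σ ≈ 0.588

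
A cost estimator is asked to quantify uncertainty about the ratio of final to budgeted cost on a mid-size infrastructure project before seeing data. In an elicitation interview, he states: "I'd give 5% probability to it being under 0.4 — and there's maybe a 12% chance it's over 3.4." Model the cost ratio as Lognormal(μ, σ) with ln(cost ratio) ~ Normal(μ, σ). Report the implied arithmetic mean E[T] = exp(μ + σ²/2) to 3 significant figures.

E[T] ≈ 1.86

If T ~ Lognormal(μ,σ) then ln T ~ Normal(μ,σ), so the p-quantile of ln T is μ + z_p·σ.
ln(0.4) = -0.9163 and ln(3.4) = 1.224; z_{0.05} = -1.645, z_{0.88} = 1.175.
σ = (1.224 − -0.9163)/(1.175 − (-1.645)) = 0.759.
μ = -0.9163 − (-1.645)·0.759 = 0.332.
E[T] = exp(μ + σ²/2) = exp(0.332 + 0.2880) = 1.86.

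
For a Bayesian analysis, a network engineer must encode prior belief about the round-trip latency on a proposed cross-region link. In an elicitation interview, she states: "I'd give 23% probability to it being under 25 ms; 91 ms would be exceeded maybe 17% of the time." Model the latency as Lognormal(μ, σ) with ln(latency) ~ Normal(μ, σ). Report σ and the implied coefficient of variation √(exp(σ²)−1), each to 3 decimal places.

σ ≈ 0.763, CV ≈ 0.889

If T ~ Lognormal(μ,σ) then ln T ~ Normal(μ,σ), so the p-quantile of ln T is μ + z_p·σ.
ln(25) = 3.219 and ln(91) = 4.511; z_{0.23} = -0.7388, z_{0.83} = 0.9542.
σ = (4.511 − 3.219)/(0.9542 − (-0.7388)) = 0.763.
μ = 3.219 − (-0.7388)·0.763 = 3.783.
CV = √(exp(σ²)−1) = √(exp(0.5824)−1) = 0.889.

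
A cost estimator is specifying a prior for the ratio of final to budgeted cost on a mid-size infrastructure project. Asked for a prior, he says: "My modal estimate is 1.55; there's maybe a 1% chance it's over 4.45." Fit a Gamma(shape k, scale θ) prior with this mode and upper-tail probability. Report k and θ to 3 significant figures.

k ≈ 5.09, θ ≈ 0.379

Gamma(k,θ) with k>1 has mode (k−1)θ, so θ = 1.55/(k−1).
Need P(X < 4.45) = 0.99 with θ tied to k this way. Start at k = 2, θ = 1.55: P(X<4.45) ≈ 0.781.
Too low — raise k to concentrate. Iterating converges to k ≈ 5.09.
Then θ = 1.55/(5.09−1) ≈ 0.379.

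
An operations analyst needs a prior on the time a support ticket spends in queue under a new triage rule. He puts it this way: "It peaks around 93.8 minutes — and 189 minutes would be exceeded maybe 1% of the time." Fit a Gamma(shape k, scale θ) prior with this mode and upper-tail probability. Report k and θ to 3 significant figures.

Gamma(k,θ) with k>1 has mode (k−1)θ, so θ = 93.8/(k−1).
Need P(X < 189) = 0.99 with θ tied to k this way. Start at k = 2, θ = 93.8: P(X<189) ≈ 0.598.
Too low — raise k to concentrate. Iterating converges to k ≈ 11.
Then θ = 93.8/(11−1) ≈ 9.39.

k ≈ 11, θ ≈ 9.39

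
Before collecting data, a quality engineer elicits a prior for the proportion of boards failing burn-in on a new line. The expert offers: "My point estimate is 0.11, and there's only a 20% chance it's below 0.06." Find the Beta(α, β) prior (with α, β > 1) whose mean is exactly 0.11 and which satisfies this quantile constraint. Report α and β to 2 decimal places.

With mean 0.11 fixed, write α = 0.11s, β = 0.89s where s = α+β.
Need P(θ < 0.06) = 0.2 under Beta(0.11s, 0.89s). Normal approximation: (q−m)/√(m(1−m)/s) ≈ z_{0.2} = -0.842, so s ≈ 0.11·0.89·(-0.842)²/(0.06−0.11)² = 27.7.
At s = 27.7: P(θ<0.06) ≈ 0.204. Adjusting to match 0.2 gives s ≈ 28.45.
So α = 0.11·28.45 ≈ 3.13, β = 0.89·28.45 ≈ 25.32.

α ≈ 3.13, β ≈ 25.32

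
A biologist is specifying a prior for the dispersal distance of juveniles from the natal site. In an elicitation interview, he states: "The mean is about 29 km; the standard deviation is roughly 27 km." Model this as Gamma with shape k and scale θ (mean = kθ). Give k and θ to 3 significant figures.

For Gamma(k, scale θ): mean = kθ, variance = kθ², so CV = 1/√k.
CV = SD/mean = 27/29 = 0.931, hence k = 1/CV² = 1.15.
Then θ = mean/k = 29/1.15 = 25.1.

k ≈ 1.15, θ ≈ 25.1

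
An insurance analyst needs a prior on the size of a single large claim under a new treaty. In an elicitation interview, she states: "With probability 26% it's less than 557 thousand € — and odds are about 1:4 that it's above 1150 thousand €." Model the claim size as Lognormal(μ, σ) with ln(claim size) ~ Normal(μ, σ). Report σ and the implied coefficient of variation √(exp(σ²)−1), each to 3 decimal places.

If T ~ Lognormal(μ,σ) then ln T ~ Normal(μ,σ), so the p-quantile of ln T is μ + z_p·σ.
ln(557) = 6.323 and ln(1150) = 7.048; z_{0.26} = -0.6433, z_{0.8} = 0.8416.
σ = (7.048 − 6.323)/(0.8416 − (-0.6433)) = 0.488.
μ = 6.323 − (-0.6433)·0.488 = 6.637.
CV = √(exp(σ²)−1) = √(exp(0.2383)−1) = 0.519.

σ ≈ 0.488, CV ≈ 0.519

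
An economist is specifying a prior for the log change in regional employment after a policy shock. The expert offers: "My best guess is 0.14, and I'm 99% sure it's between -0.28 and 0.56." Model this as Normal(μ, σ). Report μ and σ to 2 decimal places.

μ = 0.14, σ = 0.16

A symmetric 99% interval runs μ ± z·σ with z = 2.576.
Half-width = 0.42, so σ = 0.42/2.576 = 0.16.
μ is the stated best guess, 0.14.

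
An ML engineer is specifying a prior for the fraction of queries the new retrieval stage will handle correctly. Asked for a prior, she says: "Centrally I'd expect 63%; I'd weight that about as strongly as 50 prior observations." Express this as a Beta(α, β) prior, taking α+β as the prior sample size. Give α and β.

α = 31.5, β = 18.5

Under the effective-sample-size interpretation, Beta(α, β) has prior mean α/(α+β) and prior sample size α+β.
So α+β = 50 and α/(α+β) = 0.63, giving α = 0.63·50 = 31.5 and β = 50 − 31.5 = 18.5.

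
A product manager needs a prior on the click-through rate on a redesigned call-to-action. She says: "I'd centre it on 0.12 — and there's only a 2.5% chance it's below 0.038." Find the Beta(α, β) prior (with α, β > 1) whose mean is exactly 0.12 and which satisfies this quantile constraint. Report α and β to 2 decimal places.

α ≈ 4.48, β ≈ 32.84

With mean 0.12 fixed, write α = 0.12s, β = 0.88s where s = α+β.
Need P(θ < 0.038) = 0.025 under Beta(0.12s, 0.88s). Normal approximation: (q−m)/√(m(1−m)/s) ≈ z_{0.025} = -1.96, so s ≈ 0.12·0.88·(-1.96)²/(0.038−0.12)² = 60.3.
At s = 60.3: P(θ<0.038) ≈ 0.005. Adjusting to match 0.025 gives s ≈ 37.32.
So α = 0.12·37.32 ≈ 4.48, β = 0.88·37.32 ≈ 32.84.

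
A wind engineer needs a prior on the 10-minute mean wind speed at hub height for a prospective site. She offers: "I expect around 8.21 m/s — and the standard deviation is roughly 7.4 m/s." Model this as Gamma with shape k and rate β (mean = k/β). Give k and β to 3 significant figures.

For Gamma(k, rate β): mean = k/β, variance = k/β², so CV = 1/√k.
CV = SD/mean = 7.4/8.21 = 0.9013, hence k = 1/CV² = 1.23.
Then β = k/mean = 1.23/8.21 = 0.15.

k ≈ 1.23, β ≈ 0.15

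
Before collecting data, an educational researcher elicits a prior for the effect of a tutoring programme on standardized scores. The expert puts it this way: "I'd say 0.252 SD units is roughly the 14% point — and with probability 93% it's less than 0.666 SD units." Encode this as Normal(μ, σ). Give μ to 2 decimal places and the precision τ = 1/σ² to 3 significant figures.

μ = 0.43, τ = 38.1

For Normal(μ,σ), the p-quantile is μ + z_p·σ. Here z_{0.14} = -1.08, z_{0.93} = 1.476.
So 0.252 = μ − 1.08σ and 0.666 = μ + 1.476σ.
Subtracting: σ = (0.666 − 0.252)/(1.476 − (-1.08)) = 0.16.
Then μ = 0.252 − (-1.08)·0.16 = 0.43.
Precision τ = 1/σ² = 1/0.162² = 38.1.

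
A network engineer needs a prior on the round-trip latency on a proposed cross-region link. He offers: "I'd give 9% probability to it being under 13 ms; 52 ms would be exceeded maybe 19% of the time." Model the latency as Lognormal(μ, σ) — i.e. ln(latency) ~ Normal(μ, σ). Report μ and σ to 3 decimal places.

If T ~ Lognormal(μ,σ) then ln T ~ Normal(μ,σ), so the p-quantile of ln T is μ + z_p·σ.
ln(13) = 2.565 and ln(52) = 3.951; z_{0.09} = -1.341, z_{0.81} = 0.8779.
σ = (3.951 − 2.565)/(0.8779 − (-1.341)) = 0.625.
μ = 2.565 − (-1.341)·0.625 = 3.403.

μ ≈ 3.403, σ ≈ 0.625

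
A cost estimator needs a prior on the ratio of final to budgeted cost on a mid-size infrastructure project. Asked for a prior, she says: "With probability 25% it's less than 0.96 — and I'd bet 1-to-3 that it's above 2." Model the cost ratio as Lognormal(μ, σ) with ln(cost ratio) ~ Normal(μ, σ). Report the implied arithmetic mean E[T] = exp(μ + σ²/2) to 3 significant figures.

E[T] ≈ 1.61

If T ~ Lognormal(μ,σ) then ln T ~ Normal(μ,σ), so the p-quantile of ln T is μ + z_p·σ.
ln(0.96) = -0.04082 and ln(2) = 0.6931; z_{0.25} = -0.6745, z_{0.75} = 0.6745.
σ = (0.6931 − -0.04082)/(0.6745 − (-0.6745)) = 0.544.
μ = -0.04082 − (-0.6745)·0.544 = 0.326.
E[T] = exp(μ + σ²/2) = exp(0.326 + 0.1480) = 1.61.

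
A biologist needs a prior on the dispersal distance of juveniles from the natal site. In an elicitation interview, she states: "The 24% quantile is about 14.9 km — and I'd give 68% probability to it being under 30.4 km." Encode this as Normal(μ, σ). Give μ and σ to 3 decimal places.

For Normal(μ,σ), the p-quantile is μ + z_p·σ. Here z_{0.24} = -0.7063, z_{0.68} = 0.4677.
So 14.9 = μ − 0.7063σ and 30.4 = μ + 0.4677σ.
Subtracting: σ = (30.4 − 14.9)/(0.4677 − (-0.7063)) = 13.203.
Then μ = 14.9 − (-0.7063)·13.203 = 24.225.

μ = 24.225, σ = 13.203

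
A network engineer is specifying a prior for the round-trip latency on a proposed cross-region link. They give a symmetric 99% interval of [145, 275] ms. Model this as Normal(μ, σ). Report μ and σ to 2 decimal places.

μ = 210.00, σ = 25.23

A symmetric 99% interval runs μ ± z·σ with z = 2.576.
Half-width = 65, so σ = 65/2.576 = 25.23.
μ is the interval midpoint, 210.00.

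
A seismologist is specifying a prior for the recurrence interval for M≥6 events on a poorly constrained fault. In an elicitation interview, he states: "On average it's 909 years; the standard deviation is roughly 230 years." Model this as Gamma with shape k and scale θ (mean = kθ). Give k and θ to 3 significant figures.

k ≈ 15.6, θ ≈ 58.2

For Gamma(k, scale θ): mean = kθ, variance = kθ², so CV = 1/√k.
CV = SD/mean = 230/909 = 0.253, hence k = 1/CV² = 15.6.
Then θ = mean/k = 909/15.6 = 58.2.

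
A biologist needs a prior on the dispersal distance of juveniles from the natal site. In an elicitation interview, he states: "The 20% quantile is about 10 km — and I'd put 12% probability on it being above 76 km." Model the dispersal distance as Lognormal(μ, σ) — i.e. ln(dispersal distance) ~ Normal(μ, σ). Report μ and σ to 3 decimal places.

If T ~ Lognormal(μ,σ) then ln T ~ Normal(μ,σ), so the p-quantile of ln T is μ + z_p·σ.
ln(10) = 2.303 and ln(76) = 4.331; z_{0.2} = -0.8416, z_{0.88} = 1.175.
σ = (4.331 − 2.303)/(1.175 − (-0.8416)) = 1.006.
μ = 2.303 − (-0.8416)·1.006 = 3.149.

μ ≈ 3.149, σ ≈ 1.006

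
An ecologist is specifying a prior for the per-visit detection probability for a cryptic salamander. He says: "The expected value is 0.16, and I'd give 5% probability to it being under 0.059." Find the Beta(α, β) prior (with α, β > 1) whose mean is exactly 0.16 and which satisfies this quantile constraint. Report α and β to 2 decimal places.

With mean 0.16 fixed, write α = 0.16s, β = 0.84s where s = α+β.
Need P(θ < 0.059) = 0.05 under Beta(0.16s, 0.84s). Normal approximation: (q−m)/√(m(1−m)/s) ≈ z_{0.05} = -1.64, so s ≈ 0.16·0.84·(-1.64)²/(0.059−0.16)² = 35.6.
At s = 35.6: P(θ<0.059) ≈ 0.022. Adjusting to match 0.05 gives s ≈ 24.99.
So α = 0.16·24.99 ≈ 4.00, β = 0.84·24.99 ≈ 21.00.

α ≈ 4.00, β ≈ 21.00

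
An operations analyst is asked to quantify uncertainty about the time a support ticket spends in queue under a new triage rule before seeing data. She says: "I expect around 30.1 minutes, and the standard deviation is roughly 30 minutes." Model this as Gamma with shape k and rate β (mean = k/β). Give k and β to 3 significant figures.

k ≈ 1.01, β ≈ 0.0334

For Gamma(k, rate β): mean = k/β, variance = k/β², so CV = 1/√k.
CV = SD/mean = 30/30.1 = 0.9967, hence k = 1/CV² = 1.01.
Then β = k/mean = 1.01/30.1 = 0.0334.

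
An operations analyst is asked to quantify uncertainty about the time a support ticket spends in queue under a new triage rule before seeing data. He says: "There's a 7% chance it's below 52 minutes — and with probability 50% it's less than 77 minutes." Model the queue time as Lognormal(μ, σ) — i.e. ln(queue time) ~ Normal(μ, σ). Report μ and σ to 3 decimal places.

If T ~ Lognormal(μ,σ) then ln T ~ Normal(μ,σ), so the p-quantile of ln T is μ + z_p·σ.
ln(52) = 3.951 and ln(77) = 4.344; z_{0.07} = -1.476, z_{0.5} = 0.
σ = (4.344 − 3.951)/(0 − (-1.476)) = 0.266.
μ = 3.951 − (-1.476)·0.266 = 4.344.

μ ≈ 4.344, σ ≈ 0.266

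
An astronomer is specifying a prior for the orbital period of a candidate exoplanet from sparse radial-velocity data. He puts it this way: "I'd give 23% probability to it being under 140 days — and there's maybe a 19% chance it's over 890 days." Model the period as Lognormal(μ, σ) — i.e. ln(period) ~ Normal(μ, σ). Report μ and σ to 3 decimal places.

μ ≈ 5.787, σ ≈ 1.144

If T ~ Lognormal(μ,σ) then ln T ~ Normal(μ,σ), so the p-quantile of ln T is μ + z_p·σ.
ln(140) = 4.942 and ln(890) = 6.791; z_{0.23} = -0.7388, z_{0.81} = 0.8779.
σ = (6.791 − 4.942)/(0.8779 − (-0.7388)) = 1.144.
μ = 4.942 − (-0.7388)·1.144 = 5.787.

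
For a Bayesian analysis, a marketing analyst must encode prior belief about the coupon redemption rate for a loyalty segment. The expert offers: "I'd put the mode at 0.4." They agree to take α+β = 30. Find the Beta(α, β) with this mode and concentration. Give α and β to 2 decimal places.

α = 12.20, β = 17.80

For α,β > 1 the Beta mode is (α−1)/(α+β−2). With α+β = 30, the mode is (α−1)/28.
Set (α−1)/28 = 0.4 → α = 1 + 0.4·28 = 12.20.
β = 30 − α = 17.80.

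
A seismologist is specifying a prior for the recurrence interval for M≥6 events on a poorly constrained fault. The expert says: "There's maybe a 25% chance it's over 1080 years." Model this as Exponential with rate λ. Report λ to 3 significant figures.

P(T > 1080.0) = e^(−λ·1080.0) = 0.25, so λ = −ln(0.25)/1080.0 = 0.00128.

λ ≈ 0.00128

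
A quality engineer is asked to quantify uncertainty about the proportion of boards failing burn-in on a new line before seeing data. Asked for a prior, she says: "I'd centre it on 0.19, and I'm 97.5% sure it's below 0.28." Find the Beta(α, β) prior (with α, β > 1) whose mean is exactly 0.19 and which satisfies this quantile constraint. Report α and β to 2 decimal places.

α ≈ 15.94, β ≈ 67.97

With mean 0.19 fixed, write α = 0.19s, β = 0.81s where s = α+β.
Need P(θ < 0.28) = 0.975 under Beta(0.19s, 0.81s). Normal approximation: (q−m)/√(m(1−m)/s) ≈ z_{0.975} = 1.96, so s ≈ 0.19·0.81·(1.96)²/(0.28−0.19)² = 73.0.
At s = 73.0: P(θ<0.28) ≈ 0.967. Adjusting to match 0.975 gives s ≈ 83.92.
So α = 0.19·83.92 ≈ 15.94, β = 0.81·83.92 ≈ 67.97.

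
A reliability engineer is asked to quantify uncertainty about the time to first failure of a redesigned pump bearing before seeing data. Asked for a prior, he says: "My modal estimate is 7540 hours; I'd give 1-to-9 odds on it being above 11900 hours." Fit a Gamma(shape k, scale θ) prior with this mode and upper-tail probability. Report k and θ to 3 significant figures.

Gamma(k,θ) with k>1 has mode (k−1)θ, so θ = 7540/(k−1).
Need P(X < 11900) = 0.9 with θ tied to k this way. Start at k = 2, θ = 7540: P(X<11900) ≈ 0.468.
Too low — raise k to concentrate. Iterating converges to k ≈ 10.
Then θ = 7540/(10−1) ≈ 837.

k ≈ 10, θ ≈ 837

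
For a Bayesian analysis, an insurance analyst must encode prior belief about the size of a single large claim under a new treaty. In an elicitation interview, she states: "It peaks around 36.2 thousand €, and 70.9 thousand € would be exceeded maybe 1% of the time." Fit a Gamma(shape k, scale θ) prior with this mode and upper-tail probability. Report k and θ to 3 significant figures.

Gamma(k,θ) with k>1 has mode (k−1)θ, so θ = 36.2/(k−1).
Need P(X < 70.9) = 0.99 with θ tied to k this way. Start at k = 2, θ = 36.2: P(X<70.9) ≈ 0.583.
Too low — raise k to concentrate. Iterating converges to k ≈ 11.9.
Then θ = 36.2/(11.9−1) ≈ 3.32.

k ≈ 11.9, θ ≈ 3.32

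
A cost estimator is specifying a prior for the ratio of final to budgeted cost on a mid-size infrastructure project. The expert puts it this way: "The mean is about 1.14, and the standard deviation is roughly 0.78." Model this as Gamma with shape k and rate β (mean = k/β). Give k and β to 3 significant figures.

k ≈ 2.14, β ≈ 1.87

For Gamma(k, rate β): mean = k/β, variance = k/β², so CV = 1/√k.
CV = SD/mean = 0.78/1.14 = 0.6842, hence k = 1/CV² = 2.14.
Then β = k/mean = 2.14/1.14 = 1.87.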